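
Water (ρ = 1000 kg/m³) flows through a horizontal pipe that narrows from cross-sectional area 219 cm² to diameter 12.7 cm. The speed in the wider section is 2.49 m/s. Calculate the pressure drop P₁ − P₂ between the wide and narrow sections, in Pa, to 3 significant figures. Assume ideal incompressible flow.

Mass conservation (A₁v₁ = A₂v₂) gives v₂ = 2.49 × 219/127 = 4.30 m/s.
The pipe is horizontal, so Bernoulli reduces to P₁ + ½ρv₁² = P₂ + ½ρv₂².
P₁ − P₂ = ½·1000·(4.30² − 2.49²) = ½·1000·12.3 = 6170 Pa.

ΔP ≈ 6170 Pa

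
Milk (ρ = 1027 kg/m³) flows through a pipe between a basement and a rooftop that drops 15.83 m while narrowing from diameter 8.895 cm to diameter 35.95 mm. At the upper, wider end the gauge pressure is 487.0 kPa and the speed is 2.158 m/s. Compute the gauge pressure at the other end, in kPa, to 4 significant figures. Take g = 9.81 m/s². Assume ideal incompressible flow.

The volume flow rate is constant, so v₂ = (A₁/A₂)v₁ = (62.14/10.15)·2.158 = 13.21 m/s.
Applying Bernoulli between the two ends and solving for P₂: P₂ = P₁ + ½ρ(v₁² − v₂²) − ρgΔh.
P₂ = 487000 + ½·1027·(2.158² − 13.21²) − 1027·9.81·(−15.83) = 487000 + (-87230) − (-159500) = 559300 Pa.

P₂ ≈ 559.3 kPa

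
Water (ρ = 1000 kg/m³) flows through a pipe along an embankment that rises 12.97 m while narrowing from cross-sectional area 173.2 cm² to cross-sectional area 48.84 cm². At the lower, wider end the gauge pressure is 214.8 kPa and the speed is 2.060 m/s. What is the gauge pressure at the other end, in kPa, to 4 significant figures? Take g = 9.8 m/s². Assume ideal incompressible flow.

P₂ ≈ 63.13 kPa

By continuity, v₂ = v₁·A₁/A₂ = 2.060·(173.2/48.84) = 7.305 m/s.
Applying Bernoulli between the two ends and solving for P₂: P₂ = P₁ + ½ρ(v₁² − v₂²) − ρgΔh.
P₂ = 214800 + ½·1000·(2.060² − 7.305²) − 1000·9.8·(+12.97) = 214800 + (-24560) − (127100) = 63130 Pa.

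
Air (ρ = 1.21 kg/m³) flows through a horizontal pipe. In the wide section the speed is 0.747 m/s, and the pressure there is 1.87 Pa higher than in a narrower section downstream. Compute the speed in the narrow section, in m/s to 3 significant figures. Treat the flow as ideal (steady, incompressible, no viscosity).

1.91 m/s

With h₁ = h₂, rearranging Bernoulli gives v₂ = √(v₁² + 2ΔP/ρ).
v₂ = √(0.747² + 2·1.87/1.21) = √(0.558 + 3.09) = 1.91 m/s.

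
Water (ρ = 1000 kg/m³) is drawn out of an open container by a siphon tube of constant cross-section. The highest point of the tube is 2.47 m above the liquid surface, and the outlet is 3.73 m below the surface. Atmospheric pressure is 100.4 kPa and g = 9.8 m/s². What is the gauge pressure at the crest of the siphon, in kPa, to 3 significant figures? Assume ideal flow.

Bernoulli surface→outlet gives ½v² = g·h_out, so v = √(2·9.8·3.73) = 8.55 m/s.
The bore is uniform, so the speed at the crest is the same v. Bernoulli surface→crest: P_atm = P_top + ½ρv² + ρg·h_top.
P_top = 100400 − ½·1000·8.55² − 1000·9.8·2.47 = 39600 Pa. So P_gauge = P_top − P_atm = -60800 Pa.

-60.8 kPa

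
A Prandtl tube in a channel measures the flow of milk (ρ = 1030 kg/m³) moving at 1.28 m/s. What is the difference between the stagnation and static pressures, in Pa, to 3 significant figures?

844 Pa

The dynamic pressure equals the rise in static pressure at the stagnation point: ΔP = ½ρv².
ΔP = ½·1030·1.28² = 844 Pa.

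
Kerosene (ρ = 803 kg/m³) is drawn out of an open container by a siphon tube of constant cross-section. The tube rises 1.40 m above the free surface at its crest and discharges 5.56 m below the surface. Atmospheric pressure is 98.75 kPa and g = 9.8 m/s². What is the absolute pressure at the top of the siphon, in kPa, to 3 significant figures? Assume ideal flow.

44.0 kPa

Bernoulli surface→outlet gives ½v² = g·h_out, so v = √(2·9.8·5.56) = 10.4 m/s.
Continuity keeps v the same throughout the tube; from surface to crest, P_atm + 0 = P_top + ½ρv² + ρg·h_top.
P_top = 98750 − ½·803·10.4² − 803·9.8·1.40 = 44000 Pa.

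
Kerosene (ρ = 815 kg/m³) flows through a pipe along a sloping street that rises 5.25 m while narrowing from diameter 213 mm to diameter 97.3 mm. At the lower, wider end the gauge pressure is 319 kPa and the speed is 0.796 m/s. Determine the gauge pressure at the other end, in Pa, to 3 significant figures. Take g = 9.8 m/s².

Mass conservation (A₁v₁ = A₂v₂) gives v₂ = 0.796 × 356/74.4 = 3.81 m/s.
Applying Bernoulli between the two ends and solving for P₂: P₂ = P₁ + ½ρ(v₁² − v₂²) − ρgΔh.
P₂ = 319000 + ½·815·(0.796² − 3.81²) − 815·9.8·(+5.25) = 319000 + (-5670) − (41900) = 271000 Pa.

271000 Pa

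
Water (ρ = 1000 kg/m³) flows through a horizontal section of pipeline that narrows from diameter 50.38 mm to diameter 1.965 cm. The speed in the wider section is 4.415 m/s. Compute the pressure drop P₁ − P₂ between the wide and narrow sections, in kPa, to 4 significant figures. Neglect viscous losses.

Continuity gives A₁v₁ = A₂v₂, so v₂ = (19.93 cm²)/(3.033 cm²) × 4.415 m/s = 29.02 m/s.
Along the horizontal streamline, P + ½ρv² is constant.
P₁ − P₂ = ½·1000·(29.02² − 4.415²) = ½·1000·822.8 = 411400 Pa.

ΔP ≈ 411.4 kPa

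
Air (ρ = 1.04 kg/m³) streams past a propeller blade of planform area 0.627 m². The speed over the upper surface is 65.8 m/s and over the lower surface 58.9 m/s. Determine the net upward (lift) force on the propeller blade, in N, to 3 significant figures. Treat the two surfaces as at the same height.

The faster flow above has the lower pressure; Bernoulli (same height) gives ΔP = ½ρ(v_up² − v_low²).
ΔP = ½·1.04·(65.8² − 58.9²) = 447 Pa.
Lift = ΔP · A = 447 × 0.627 = 281 N.

F = 281 N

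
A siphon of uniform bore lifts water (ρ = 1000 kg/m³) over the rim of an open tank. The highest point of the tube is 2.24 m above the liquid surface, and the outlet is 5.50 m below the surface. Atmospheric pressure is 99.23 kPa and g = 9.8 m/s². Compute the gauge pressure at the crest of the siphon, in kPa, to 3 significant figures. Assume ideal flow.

P_gauge = -75.9 kPa

Bernoulli surface→outlet gives ½v² = g·h_out, so v = √(2·9.8·5.50) = 10.4 m/s.
With constant cross-section the crest speed equals v; applying Bernoulli from the surface up to the crest, P_top = P_atm − ½ρv² − ρg·h_top.
P_top = 99230 − ½·1000·10.4² − 1000·9.8·2.24 = 23400 Pa. So P_gauge = P_top − P_atm = -75900 Pa.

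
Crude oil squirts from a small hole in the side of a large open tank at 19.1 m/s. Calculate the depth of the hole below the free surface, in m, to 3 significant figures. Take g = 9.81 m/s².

For a small hole in a large open tank, ½v² = gh, giving h = v²/(2g).
h = 19.1²/(2·9.81) = 365/19.62 = 18.6 m.

h ≈ 18.6 m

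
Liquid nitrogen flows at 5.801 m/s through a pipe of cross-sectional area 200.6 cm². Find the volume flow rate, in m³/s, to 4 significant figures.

Q = A·v = 0.02006 m² × 5.801 m/s = 0.1164 m³/s.

Q ≈ 0.1164 m³/s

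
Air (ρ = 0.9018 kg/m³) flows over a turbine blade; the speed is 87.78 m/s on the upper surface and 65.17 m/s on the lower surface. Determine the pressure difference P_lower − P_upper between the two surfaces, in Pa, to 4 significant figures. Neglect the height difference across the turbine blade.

1559 Pa

With negligible Δh, P + ½ρv² is constant, so P_low − P_up = ½ρ(v_up² − v_low²).
ΔP = ½·0.9018·(87.78² − 65.17²) = 1559 Pa.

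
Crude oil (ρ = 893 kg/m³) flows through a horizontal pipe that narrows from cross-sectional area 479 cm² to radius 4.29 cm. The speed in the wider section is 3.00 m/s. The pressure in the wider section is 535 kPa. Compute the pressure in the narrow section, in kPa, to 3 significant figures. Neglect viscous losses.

Continuity gives A₁v₁ = A₂v₂, so v₂ = (479 cm²)/(57.8 cm²) × 3.00 m/s = 24.9 m/s.
Bernoulli (h₁ = h₂): P₁ − P₂ = ½ρ(v₂² − v₁²).
P₂ = P₁ − ½ρ(v₂² − v₁²) = 535000 − ½·893·(24.9² − 3.00²) = 535000 − 272000 = 263000 Pa.

P₂ ≈ 263 kPa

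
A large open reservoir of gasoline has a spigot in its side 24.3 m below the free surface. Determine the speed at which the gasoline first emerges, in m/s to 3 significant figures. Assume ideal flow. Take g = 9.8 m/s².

v = 21.8 m/s

Torricelli's result v = √(2gh) gives v = √(2·9.8·24.3) = 21.8 m/s.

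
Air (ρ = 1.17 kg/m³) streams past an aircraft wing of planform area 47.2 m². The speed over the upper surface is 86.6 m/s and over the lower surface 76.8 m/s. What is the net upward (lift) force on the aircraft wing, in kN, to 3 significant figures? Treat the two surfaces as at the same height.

F = 44.2 kN

With equal heights on the two surfaces, Bernoulli gives P_lower − P_upper = ½ρ(v_upper² − v_lower²).
ΔP = ½·1.17·(86.6² − 76.8²) = 937 Pa.
Lift = ΔP · A = 937 × 47.2 = 44200 N.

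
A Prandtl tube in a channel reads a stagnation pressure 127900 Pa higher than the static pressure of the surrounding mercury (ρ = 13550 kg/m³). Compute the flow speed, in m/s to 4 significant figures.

v = 4.345 m/s

At the stagnation point the flow is brought to rest, so Bernoulli gives P_stag − P_static = ½ρv².
v = √(2ΔP/ρ) = √(2·127900/13550) = 4.345 m/s.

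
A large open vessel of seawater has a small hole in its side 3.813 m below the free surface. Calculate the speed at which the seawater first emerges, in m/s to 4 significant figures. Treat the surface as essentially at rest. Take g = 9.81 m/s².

The surface is effectively still and both ends are open, so ½v² = gh and v = √(2·9.81·3.813) = 8.649 m/s.

v = 8.649 m/s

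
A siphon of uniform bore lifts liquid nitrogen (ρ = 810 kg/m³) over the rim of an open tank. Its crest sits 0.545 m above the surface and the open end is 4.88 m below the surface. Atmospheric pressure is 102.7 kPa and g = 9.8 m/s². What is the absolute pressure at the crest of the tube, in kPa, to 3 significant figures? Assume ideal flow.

59.6 kPa

From the surface to the outlet (both open to atmosphere, surface at rest): v = √(2g·h_out) = √(2·9.8·4.88) = 9.78 m/s.
Continuity keeps v the same throughout the tube; from surface to crest, P_atm + 0 = P_top + ½ρv² + ρg·h_top.
P_top = 102700 − ½·810·9.78² − 810·9.8·0.545 = 59600 Pa.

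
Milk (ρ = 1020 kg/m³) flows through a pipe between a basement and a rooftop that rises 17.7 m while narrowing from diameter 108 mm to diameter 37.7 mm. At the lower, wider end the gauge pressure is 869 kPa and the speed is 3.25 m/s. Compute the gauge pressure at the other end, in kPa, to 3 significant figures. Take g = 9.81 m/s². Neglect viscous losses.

334 kPa

By continuity, v₂ = v₁·A₁/A₂ = 3.25·(91.6/11.2) = 26.7 m/s.
Applying Bernoulli between the two ends and solving for P₂: P₂ = P₁ + ½ρ(v₁² − v₂²) − ρgΔh.
P₂ = 869000 + ½·1020·(3.25² − 26.7²) − 1020·9.81·(+17.7) = 869000 + (-357000) − (177000) = 334000 Pa.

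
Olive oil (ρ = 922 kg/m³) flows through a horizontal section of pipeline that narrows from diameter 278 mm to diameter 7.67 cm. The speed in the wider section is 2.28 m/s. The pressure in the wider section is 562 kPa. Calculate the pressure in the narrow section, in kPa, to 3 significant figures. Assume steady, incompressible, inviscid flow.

Mass conservation (A₁v₁ = A₂v₂) gives v₂ = 2.28 × 607/46.2 = 30.0 m/s.
The pipe is horizontal, so Bernoulli reduces to P₁ + ½ρv₁² = P₂ + ½ρv₂².
P₂ = P₁ − ½ρ(v₂² − v₁²) = 562000 − ½·922·(30.0² − 2.28²) = 562000 − 411000 = 151000 Pa.

151 kPa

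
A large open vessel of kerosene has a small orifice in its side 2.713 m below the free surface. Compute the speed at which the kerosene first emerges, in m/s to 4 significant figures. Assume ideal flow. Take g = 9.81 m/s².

Bernoulli from surface to hole (P equal, v_surface ≈ 0): v = √(2gh) = √(2×9.81×2.713) = 7.296 m/s.

v ≈ 7.296 m/s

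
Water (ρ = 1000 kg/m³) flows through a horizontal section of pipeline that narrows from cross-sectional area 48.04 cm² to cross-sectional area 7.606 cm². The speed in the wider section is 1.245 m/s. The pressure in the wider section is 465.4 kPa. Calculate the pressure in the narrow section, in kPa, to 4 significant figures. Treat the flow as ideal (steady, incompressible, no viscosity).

Mass conservation (A₁v₁ = A₂v₂) gives v₂ = 1.245 × 48.04/7.606 = 7.864 m/s.
With no height change, Bernoulli's equation is P₁ + ½ρv₁² = P₂ + ½ρv₂².
P₂ = P₁ − ½ρ(v₂² − v₁²) = 465400 − ½·1000·(7.864² − 1.245²) = 465400 − 30140 = 435300 Pa.

435.3 kPa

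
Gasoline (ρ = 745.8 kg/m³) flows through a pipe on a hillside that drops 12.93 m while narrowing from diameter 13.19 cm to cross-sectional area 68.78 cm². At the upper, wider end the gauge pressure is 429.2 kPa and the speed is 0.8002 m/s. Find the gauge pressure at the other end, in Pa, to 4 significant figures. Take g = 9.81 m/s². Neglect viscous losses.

Continuity gives A₁v₁ = A₂v₂, so v₂ = (136.6 cm²)/(68.78 cm²) × 0.8002 m/s = 1.590 m/s.
Bernoulli: P₁ + ½ρv₁² + ρg h₁ = P₂ + ½ρv₂² + ρg h₂, so P₂ = P₁ + ½ρ(v₁² − v₂²) − ρg(h₂ − h₁).
P₂ = 429200 + ½·745.8·(0.8002² − 1.590²) − 745.8·9.81·(−12.93) = 429200 + (-703.6) − (-94600) = 523100 Pa.

P₂ ≈ 523100 Pa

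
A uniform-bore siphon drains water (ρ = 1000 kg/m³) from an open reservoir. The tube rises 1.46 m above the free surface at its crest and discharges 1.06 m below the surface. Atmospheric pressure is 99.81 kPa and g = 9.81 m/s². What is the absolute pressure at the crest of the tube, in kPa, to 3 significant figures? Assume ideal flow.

The outlet speed comes from Torricelli: v = √(2g·1.06) = 4.56 m/s.
With constant cross-section the crest speed equals v; applying Bernoulli from the surface up to the crest, P_top = P_atm − ½ρv² − ρg·h_top.
P_top = 99810 − ½·1000·4.56² − 1000·9.81·1.46 = 75100 Pa.

P_top ≈ 75.1 kPa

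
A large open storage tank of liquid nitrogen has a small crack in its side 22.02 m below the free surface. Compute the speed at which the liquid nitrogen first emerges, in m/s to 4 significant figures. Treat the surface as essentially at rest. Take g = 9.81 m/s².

Torricelli's result v = √(2gh) gives v = √(2·9.81·22.02) = 20.79 m/s.

v = 20.79 m/s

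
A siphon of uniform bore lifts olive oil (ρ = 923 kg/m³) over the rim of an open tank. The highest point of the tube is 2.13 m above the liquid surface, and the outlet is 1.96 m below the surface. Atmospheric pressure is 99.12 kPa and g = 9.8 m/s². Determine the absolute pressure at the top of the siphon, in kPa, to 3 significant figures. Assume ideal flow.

P_top ≈ 62.1 kPa

From the surface to the outlet (both open to atmosphere, surface at rest): v = √(2g·h_out) = √(2·9.8·1.96) = 6.20 m/s.
With constant cross-section the crest speed equals v; applying Bernoulli from the surface up to the crest, P_top = P_atm − ½ρv² − ρg·h_top.
P_top = 99120 − ½·923·6.20² − 923·9.8·2.13 = 62100 Pa.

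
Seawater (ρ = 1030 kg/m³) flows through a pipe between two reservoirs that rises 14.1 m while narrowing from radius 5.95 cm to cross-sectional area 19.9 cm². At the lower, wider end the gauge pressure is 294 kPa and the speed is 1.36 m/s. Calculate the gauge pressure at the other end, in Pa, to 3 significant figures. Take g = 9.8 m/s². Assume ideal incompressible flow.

P₂ = 123000 Pa

Mass conservation (A₁v₁ = A₂v₂) gives v₂ = 1.36 × 111/19.9 = 7.60 m/s.
Bernoulli: P₁ + ½ρv₁² + ρg h₁ = P₂ + ½ρv₂² + ρg h₂, so P₂ = P₁ + ½ρ(v₁² − v₂²) − ρg(h₂ − h₁).
P₂ = 294000 + ½·1030·(1.36² − 7.60²) − 1030·9.8·(+14.1) = 294000 + (-28800) − (142000) = 123000 Pa.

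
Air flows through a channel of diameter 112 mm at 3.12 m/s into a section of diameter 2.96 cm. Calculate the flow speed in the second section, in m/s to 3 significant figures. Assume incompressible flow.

v₂ ≈ 44.7 m/s

Mass conservation (A₁v₁ = A₂v₂) gives v₂ = 3.12 × 98.5/6.88 = 44.7 m/s.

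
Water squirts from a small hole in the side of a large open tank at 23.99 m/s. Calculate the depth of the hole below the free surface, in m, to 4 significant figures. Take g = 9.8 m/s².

For a small hole in a large open tank, ½v² = gh, giving h = v²/(2g).
h = 23.99²/(2·9.8) = 575.5/19.60 = 29.36 m.

h = 29.36 m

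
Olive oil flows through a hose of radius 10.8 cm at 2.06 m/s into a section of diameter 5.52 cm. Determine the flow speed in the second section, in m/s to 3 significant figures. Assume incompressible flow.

v₂ ≈ 31.5 m/s

The volume flow rate is constant, so v₂ = (A₁/A₂)v₁ = (366/23.9)·2.06 = 31.5 m/s.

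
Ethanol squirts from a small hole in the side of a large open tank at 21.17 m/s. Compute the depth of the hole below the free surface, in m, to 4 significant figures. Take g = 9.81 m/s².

h = 22.84 m

Torricelli: v = √(2gh), so h = v²/(2g).
h = 21.17²/(2·9.81) = 448.2/19.62 = 22.84 m.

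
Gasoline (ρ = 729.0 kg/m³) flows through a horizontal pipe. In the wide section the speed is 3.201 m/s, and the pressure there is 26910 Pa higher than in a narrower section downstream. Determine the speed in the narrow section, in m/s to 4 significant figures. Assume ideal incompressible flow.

9.169 m/s

Horizontal Bernoulli: P₁ + ½ρv₁² = P₂ + ½ρv₂², so v₂² = v₁² + 2(P₁ − P₂)/ρ.
v₂ = √(3.201² + 2·26910/729.0) = √(10.25 + 73.83) = 9.169 m/s.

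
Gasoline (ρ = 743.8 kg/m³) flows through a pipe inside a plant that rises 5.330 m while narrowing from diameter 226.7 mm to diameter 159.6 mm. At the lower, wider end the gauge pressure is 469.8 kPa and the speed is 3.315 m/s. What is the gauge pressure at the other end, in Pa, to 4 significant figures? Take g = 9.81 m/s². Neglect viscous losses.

Continuity gives A₁v₁ = A₂v₂, so v₂ = (403.6 cm²)/(200.1 cm²) × 3.315 m/s = 6.688 m/s.
Energy conservation along the streamline gives P₂ = P₁ − ½ρ(v₂² − v₁²) − ρg(h₂ − h₁).
P₂ = 469800 + ½·743.8·(3.315² − 6.688²) − 743.8·9.81·(+5.330) = 469800 + (-12550) − (38890) = 418400 Pa.

418400 Pa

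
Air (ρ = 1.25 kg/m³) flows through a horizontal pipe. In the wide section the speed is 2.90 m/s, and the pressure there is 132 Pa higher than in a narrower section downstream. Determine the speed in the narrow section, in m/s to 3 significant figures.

v₂ ≈ 14.8 m/s

Along the level pipe P + ½ρv² is conserved, hence v₂² = v₁² + 2(P₁ − P₂)/ρ.
v₂ = √(2.90² + 2·132/1.25) = √(8.41 + 211) = 14.8 m/s.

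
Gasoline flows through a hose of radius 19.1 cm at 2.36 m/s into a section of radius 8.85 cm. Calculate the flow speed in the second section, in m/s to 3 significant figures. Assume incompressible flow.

The volume flow rate is constant, so v₂ = (A₁/A₂)v₁ = (1150/246)·2.36 = 11.0 m/s.

v₂ = 11.0 m/s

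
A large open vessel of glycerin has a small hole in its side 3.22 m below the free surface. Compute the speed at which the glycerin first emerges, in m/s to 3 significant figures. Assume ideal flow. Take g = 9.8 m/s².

v ≈ 7.94 m/s

With the surface at rest and both surface and jet at atmospheric pressure, Bernoulli gives ρg h = ½ρv², so v = √(2gh) = √(2·9.8·3.22) = 7.94 m/s.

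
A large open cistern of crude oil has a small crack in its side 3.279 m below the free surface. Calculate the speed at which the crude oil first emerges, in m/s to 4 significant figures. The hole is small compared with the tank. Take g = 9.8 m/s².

v ≈ 8.017 m/s

With the surface at rest and both surface and jet at atmospheric pressure, Bernoulli gives ρg h = ½ρv², so v = √(2gh) = √(2·9.8·3.279) = 8.017 m/s.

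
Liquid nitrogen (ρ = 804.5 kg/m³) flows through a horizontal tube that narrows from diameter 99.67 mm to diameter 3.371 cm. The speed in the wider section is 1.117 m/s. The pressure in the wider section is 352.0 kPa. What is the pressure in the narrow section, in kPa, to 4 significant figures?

Continuity gives A₁v₁ = A₂v₂, so v₂ = (78.02 cm²)/(8.925 cm²) × 1.117 m/s = 9.765 m/s.
The pipe is horizontal, so Bernoulli reduces to P₁ + ½ρv₁² = P₂ + ½ρv₂².
P₂ = P₁ − ½ρ(v₂² − v₁²) = 352000 − ½·804.5·(9.765² − 1.117²) = 352000 − 37850 = 314100 Pa.

P₂ = 314.1 kPa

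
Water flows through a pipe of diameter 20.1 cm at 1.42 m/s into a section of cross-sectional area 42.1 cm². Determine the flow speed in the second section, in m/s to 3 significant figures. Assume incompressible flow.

v₂ ≈ 10.7 m/s

Mass conservation (A₁v₁ = A₂v₂) gives v₂ = 1.42 × 317/42.1 = 10.7 m/s.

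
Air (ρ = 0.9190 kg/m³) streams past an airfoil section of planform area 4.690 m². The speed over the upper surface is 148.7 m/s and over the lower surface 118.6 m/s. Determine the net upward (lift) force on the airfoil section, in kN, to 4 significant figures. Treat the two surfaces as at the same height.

The faster flow above has the lower pressure; Bernoulli (same height) gives ΔP = ½ρ(v_up² − v_low²).
ΔP = ½·0.9190·(148.7² − 118.6²) = 3697 Pa.
Lift = ΔP · A = 3697 × 4.690 = 17340 N.

17.34 kN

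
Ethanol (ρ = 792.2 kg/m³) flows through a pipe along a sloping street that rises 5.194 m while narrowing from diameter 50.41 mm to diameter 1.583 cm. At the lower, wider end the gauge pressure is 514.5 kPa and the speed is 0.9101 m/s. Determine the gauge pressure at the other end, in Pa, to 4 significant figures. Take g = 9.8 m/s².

Continuity gives A₁v₁ = A₂v₂, so v₂ = (19.96 cm²)/(1.968 cm²) × 0.9101 m/s = 9.229 m/s.
Applying Bernoulli between the two ends and solving for P₂: P₂ = P₁ + ½ρ(v₁² − v₂²) − ρgΔh.
P₂ = 514500 + ½·792.2·(0.9101² − 9.229²) − 792.2·9.8·(+5.194) = 514500 + (-33410) − (40320) = 440800 Pa.

440800 Pa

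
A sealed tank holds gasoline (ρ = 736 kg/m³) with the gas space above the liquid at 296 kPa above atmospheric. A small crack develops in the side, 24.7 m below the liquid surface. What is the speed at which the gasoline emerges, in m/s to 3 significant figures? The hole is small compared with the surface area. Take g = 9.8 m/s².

v ≈ 35.9 m/s

Take point 1 at the surface (v₁ ≈ 0) and point 2 at the hole (at atmospheric pressure). Bernoulli: P₁ + ρg h = P_atm + ½ρv₂².
With P₁ − P_atm = 296000 Pa, v₂ = √(2gh + 2ΔP/ρ) = √(2·9.8·24.7 + 2·296000/736) = 35.9 m/s.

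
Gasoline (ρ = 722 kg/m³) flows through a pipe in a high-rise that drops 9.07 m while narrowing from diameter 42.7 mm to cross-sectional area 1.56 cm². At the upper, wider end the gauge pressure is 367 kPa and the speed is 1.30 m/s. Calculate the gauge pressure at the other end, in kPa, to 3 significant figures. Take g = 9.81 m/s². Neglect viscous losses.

By continuity, v₂ = v₁·A₁/A₂ = 1.30·(14.3/1.56) = 11.9 m/s.
Applying Bernoulli between the two ends and solving for P₂: P₂ = P₁ + ½ρ(v₁² − v₂²) − ρgΔh.
P₂ = 367000 + ½·722·(1.30² − 11.9²) − 722·9.81·(−9.07) = 367000 + (-50800) − (-64200) = 380000 Pa.

P₂ ≈ 380 kPa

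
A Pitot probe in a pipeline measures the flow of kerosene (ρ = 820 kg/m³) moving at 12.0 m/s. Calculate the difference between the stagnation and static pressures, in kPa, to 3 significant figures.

ΔP ≈ 59.0 kPa

At the stagnation point the flow is brought to rest, so Bernoulli gives P_stag − P_static = ½ρv².
ΔP = ½·820·12.0² = 59000 Pa.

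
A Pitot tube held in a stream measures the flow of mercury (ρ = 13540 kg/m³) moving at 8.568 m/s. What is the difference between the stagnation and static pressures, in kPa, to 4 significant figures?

ΔP = 497.0 kPa

At the stagnation point the flow is brought to rest, so Bernoulli gives P_stag − P_static = ½ρv².
ΔP = ½·13540·8.568² = 497000 Pa.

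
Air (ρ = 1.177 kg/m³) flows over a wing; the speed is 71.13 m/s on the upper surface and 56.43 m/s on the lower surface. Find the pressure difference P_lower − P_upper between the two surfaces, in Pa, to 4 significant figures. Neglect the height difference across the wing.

Bernoulli (same height): P_lower − P_upper = ½ρ(v_upper² − v_lower²).
ΔP = ½·1.177·(71.13² − 56.43²) = 1104 Pa.

ΔP ≈ 1104 Pa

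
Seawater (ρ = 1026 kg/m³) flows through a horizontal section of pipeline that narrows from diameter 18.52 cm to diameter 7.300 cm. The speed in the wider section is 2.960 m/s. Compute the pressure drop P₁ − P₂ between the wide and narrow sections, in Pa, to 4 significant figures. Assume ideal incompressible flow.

By continuity, v₂ = v₁·A₁/A₂ = 2.960·(269.4/41.85) = 19.05 m/s.
The pipe is horizontal, so Bernoulli reduces to P₁ + ½ρv₁² = P₂ + ½ρv₂².
P₁ − P₂ = ½·1026·(19.05² − 2.960²) = ½·1026·354.2 = 181700 Pa.

ΔP ≈ 181700 Pa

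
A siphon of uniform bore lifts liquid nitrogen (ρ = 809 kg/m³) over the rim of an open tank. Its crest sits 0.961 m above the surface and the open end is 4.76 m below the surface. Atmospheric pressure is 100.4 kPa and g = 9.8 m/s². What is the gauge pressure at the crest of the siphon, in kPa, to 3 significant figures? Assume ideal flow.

From the surface to the outlet (both open to atmosphere, surface at rest): v = √(2g·h_out) = √(2·9.8·4.76) = 9.66 m/s.
With constant cross-section the crest speed equals v; applying Bernoulli from the surface up to the crest, P_top = P_atm − ½ρv² − ρg·h_top.
P_top = 100400 − ½·809·9.66² − 809·9.8·0.961 = 55000 Pa. So P_gauge = P_top − P_atm = -45400 Pa.

P_gauge ≈ -45.4 kPa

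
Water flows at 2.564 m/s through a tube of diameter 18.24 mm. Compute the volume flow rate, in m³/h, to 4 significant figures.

Q = A·v = 0.0002613 m² × 2.564 m/s = 0.0006700 m³/s.
Converting: 0.0006700 m³/s × 3600 = 2.412 m³/h.

Q ≈ 2.412 m³/h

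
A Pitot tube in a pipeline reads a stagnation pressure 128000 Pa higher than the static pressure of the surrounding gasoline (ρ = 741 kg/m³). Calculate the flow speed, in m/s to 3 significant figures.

Bernoulli between the free stream and the stagnation point: ½ρv² = P_stag − P_static.
v = √(2ΔP/ρ) = √(2·128000/741) = 18.6 m/s.

18.6 m/s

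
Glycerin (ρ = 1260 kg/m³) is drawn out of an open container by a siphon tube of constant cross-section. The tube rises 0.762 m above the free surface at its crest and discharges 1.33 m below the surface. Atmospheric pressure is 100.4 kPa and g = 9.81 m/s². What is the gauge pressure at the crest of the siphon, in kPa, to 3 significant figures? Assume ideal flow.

P_gauge ≈ -25.9 kPa

From the surface to the outlet (both open to atmosphere, surface at rest): v = √(2g·h_out) = √(2·9.81·1.33) = 5.11 m/s.
Continuity keeps v the same throughout the tube; from surface to crest, P_atm + 0 = P_top + ½ρv² + ρg·h_top.
P_top = 100400 − ½·1260·5.11² − 1260·9.81·0.762 = 74500 Pa. So P_gauge = P_top − P_atm = -25900 Pa.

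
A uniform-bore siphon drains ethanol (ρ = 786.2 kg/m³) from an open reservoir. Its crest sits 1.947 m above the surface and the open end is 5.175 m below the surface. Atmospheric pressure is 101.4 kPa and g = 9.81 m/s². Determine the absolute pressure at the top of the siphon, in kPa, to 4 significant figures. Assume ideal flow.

The outlet speed comes from Torricelli: v = √(2g·5.175) = 10.08 m/s.
The bore is uniform, so the speed at the crest is the same v. Bernoulli surface→crest: P_atm = P_top + ½ρv² + ρg·h_top.
P_top = 101400 − ½·786.2·10.08² − 786.2·9.81·1.947 = 46470 Pa.

P_top = 46.47 kPa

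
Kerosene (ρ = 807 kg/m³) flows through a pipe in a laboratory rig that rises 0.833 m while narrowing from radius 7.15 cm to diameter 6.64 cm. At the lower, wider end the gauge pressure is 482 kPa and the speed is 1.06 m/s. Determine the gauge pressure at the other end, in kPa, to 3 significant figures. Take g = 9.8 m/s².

P₂ = 466 kPa

By continuity, v₂ = v₁·A₁/A₂ = 1.06·(161/34.6) = 4.92 m/s.
Energy conservation along the streamline gives P₂ = P₁ − ½ρ(v₂² − v₁²) − ρg(h₂ − h₁).
P₂ = 482000 + ½·807·(1.06² − 4.92²) − 807·9.8·(+0.833) = 482000 + (-9300) − (6590) = 466000 Pa.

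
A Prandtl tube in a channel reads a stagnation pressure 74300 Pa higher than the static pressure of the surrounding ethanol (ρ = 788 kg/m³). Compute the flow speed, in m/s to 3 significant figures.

The dynamic pressure equals the rise in static pressure at the stagnation point: ΔP = ½ρv².
v = √(2ΔP/ρ) = √(2·74300/788) = 13.7 m/s.

v = 13.7 m/s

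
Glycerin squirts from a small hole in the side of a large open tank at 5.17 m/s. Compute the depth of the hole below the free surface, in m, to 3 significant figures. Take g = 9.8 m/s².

h ≈ 1.36 m

Inverting v = √(2gh) gives h = v² / 2g.
h = 5.17²/(2·9.8) = 26.7/19.60 = 1.36 m.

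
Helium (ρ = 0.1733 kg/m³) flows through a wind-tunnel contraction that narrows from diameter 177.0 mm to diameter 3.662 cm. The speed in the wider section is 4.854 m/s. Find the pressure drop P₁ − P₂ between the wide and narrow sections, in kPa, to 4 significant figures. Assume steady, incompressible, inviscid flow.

By continuity, v₂ = v₁·A₁/A₂ = 4.854·(246.1/10.53) = 113.4 m/s.
With no height change, Bernoulli's equation is P₁ + ½ρv₁² = P₂ + ½ρv₂².
P₁ − P₂ = ½·0.1733·(113.4² − 4.854²) = ½·0.1733·12840 = 1112 Pa.

ΔP ≈ 1.112 kPa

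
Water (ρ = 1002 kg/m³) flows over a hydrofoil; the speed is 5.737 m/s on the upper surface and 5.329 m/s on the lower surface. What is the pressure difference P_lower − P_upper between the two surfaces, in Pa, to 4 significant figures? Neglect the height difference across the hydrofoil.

The pressure is lower where the speed is higher: ΔP = ½ρ(v_up² − v_low²).
ΔP = ½·1002·(5.737² − 5.329²) = 2262 Pa.

ΔP = 2262 Pa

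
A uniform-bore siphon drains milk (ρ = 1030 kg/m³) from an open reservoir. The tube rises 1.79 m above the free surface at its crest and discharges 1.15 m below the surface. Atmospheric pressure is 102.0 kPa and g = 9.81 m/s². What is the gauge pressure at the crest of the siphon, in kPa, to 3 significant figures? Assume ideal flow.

P_gauge ≈ -29.7 kPa

From the surface to the outlet (both open to atmosphere, surface at rest): v = √(2g·h_out) = √(2·9.81·1.15) = 4.75 m/s.
The bore is uniform, so the speed at the crest is the same v. Bernoulli surface→crest: P_atm = P_top + ½ρv² + ρg·h_top.
P_top = 102000 − ½·1030·4.75² − 1030·9.81·1.79 = 72300 Pa. So P_gauge = P_top − P_atm = -29700 Pa.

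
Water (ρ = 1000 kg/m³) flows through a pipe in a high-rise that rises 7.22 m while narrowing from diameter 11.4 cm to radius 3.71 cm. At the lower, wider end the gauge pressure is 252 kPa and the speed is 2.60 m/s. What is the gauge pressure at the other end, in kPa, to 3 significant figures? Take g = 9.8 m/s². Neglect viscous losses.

P₂ = 166 kPa

The volume flow rate is constant, so v₂ = (A₁/A₂)v₁ = (102/43.2)·2.60 = 6.14 m/s.
Applying Bernoulli between the two ends and solving for P₂: P₂ = P₁ + ½ρ(v₁² − v₂²) − ρgΔh.
P₂ = 252000 + ½·1000·(2.60² − 6.14²) − 1000·9.8·(+7.22) = 252000 + (-15500) − (70800) = 166000 Pa.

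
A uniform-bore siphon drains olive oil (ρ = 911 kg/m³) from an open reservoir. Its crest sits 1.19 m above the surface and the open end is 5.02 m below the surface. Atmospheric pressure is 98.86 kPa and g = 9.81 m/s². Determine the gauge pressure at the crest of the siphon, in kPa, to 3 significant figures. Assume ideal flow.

-55.5 kPa

Bernoulli surface→outlet gives ½v² = g·h_out, so v = √(2·9.81·5.02) = 9.92 m/s.
Continuity keeps v the same throughout the tube; from surface to crest, P_atm + 0 = P_top + ½ρv² + ρg·h_top.
P_top = 98860 − ½·911·9.92² − 911·9.81·1.19 = 43400 Pa. So P_gauge = P_top − P_atm = -55500 Pa.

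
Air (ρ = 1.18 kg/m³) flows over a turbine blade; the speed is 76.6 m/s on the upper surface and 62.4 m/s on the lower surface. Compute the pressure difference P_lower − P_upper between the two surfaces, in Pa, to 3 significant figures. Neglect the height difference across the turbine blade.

ΔP ≈ 1160 Pa

The pressure is lower where the speed is higher: ΔP = ½ρ(v_up² − v_low²).
ΔP = ½·1.18·(76.6² − 62.4²) = 1160 Pa.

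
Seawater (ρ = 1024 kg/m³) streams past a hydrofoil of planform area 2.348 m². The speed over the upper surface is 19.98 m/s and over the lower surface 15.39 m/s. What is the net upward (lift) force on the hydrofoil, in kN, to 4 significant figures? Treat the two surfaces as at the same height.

F ≈ 195.2 kN

The faster flow above has the lower pressure; Bernoulli (same height) gives ΔP = ½ρ(v_up² − v_low²).
ΔP = ½·1024·(19.98² − 15.39²) = 83120 Pa.
Lift = ΔP · A = 83120 × 2.348 = 195200 N.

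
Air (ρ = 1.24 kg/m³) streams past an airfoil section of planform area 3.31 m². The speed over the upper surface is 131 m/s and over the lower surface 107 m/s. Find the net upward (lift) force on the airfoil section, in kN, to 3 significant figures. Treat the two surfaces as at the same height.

11.7 kN

From P + ½ρv² = const at equal height, P_low − P_up = ½ρ(v_up² − v_low²).
ΔP = ½·1.24·(131² − 107²) = 3540 Pa.
Lift = ΔP · A = 3540 × 3.31 = 11700 N.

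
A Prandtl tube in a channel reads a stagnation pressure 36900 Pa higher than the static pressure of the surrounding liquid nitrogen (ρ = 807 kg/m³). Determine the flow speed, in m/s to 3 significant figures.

9.56 m/s

At the stagnation point the flow is brought to rest, so Bernoulli gives P_stag − P_static = ½ρv².
v = √(2ΔP/ρ) = √(2·36900/807) = 9.56 m/s.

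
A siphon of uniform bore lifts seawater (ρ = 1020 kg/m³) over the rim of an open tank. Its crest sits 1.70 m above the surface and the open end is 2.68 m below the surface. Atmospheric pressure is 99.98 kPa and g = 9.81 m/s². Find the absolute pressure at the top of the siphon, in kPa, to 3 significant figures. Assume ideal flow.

P_top ≈ 56.2 kPa

Bernoulli surface→outlet gives ½v² = g·h_out, so v = √(2·9.81·2.68) = 7.25 m/s.
Continuity keeps v the same throughout the tube; from surface to crest, P_atm + 0 = P_top + ½ρv² + ρg·h_top.
P_top = 99980 − ½·1020·7.25² − 1020·9.81·1.70 = 56200 Pa.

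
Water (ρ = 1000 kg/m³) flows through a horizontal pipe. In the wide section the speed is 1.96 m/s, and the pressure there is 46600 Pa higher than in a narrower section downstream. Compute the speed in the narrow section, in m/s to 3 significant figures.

9.85 m/s

With h₁ = h₂, rearranging Bernoulli gives v₂ = √(v₁² + 2ΔP/ρ).
v₂ = √(1.96² + 2·46600/1000) = √(3.84 + 93.2) = 9.85 m/s.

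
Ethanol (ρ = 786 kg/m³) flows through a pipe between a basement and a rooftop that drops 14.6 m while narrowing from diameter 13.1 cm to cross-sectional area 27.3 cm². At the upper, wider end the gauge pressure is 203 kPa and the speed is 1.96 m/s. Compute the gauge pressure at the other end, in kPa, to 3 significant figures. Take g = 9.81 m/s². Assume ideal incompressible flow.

P₂ ≈ 280 kPa

Mass conservation (A₁v₁ = A₂v₂) gives v₂ = 1.96 × 135/27.3 = 9.68 m/s.
Energy conservation along the streamline gives P₂ = P₁ − ½ρ(v₂² − v₁²) − ρg(h₂ − h₁).
P₂ = 203000 + ½·786·(1.96² − 9.68²) − 786·9.81·(−14.6) = 203000 + (-35300) − (-113000) = 280000 Pa.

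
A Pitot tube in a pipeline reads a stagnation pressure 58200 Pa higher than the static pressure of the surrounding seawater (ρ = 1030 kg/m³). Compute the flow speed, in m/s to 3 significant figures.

The dynamic pressure equals the rise in static pressure at the stagnation point: ΔP = ½ρv².
v = √(2ΔP/ρ) = √(2·58200/1030) = 10.6 m/s.

10.6 m/s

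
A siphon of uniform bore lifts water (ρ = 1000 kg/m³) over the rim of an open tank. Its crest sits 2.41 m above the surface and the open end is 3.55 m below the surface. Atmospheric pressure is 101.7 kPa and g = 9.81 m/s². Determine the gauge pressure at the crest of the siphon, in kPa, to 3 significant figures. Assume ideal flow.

P_gauge ≈ -58.5 kPa

Bernoulli surface→outlet gives ½v² = g·h_out, so v = √(2·9.81·3.55) = 8.35 m/s.
Continuity keeps v the same throughout the tube; from surface to crest, P_atm + 0 = P_top + ½ρv² + ρg·h_top.
P_top = 101700 − ½·1000·8.35² − 1000·9.81·2.41 = 43200 Pa. So P_gauge = P_top − P_atm = -58500 Pa.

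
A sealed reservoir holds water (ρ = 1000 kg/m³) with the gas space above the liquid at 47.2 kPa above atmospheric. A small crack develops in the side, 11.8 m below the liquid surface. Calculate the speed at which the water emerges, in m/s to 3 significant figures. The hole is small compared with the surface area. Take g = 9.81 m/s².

v = 18.1 m/s

Take point 1 at the surface (v₁ ≈ 0) and point 2 at the hole (at atmospheric pressure). Bernoulli: P₁ + ρg h = P_atm + ½ρv₂².
With P₁ − P_atm = 47200 Pa, v₂ = √(2gh + 2ΔP/ρ) = √(2·9.81·11.8 + 2·47200/1000) = 18.1 m/s.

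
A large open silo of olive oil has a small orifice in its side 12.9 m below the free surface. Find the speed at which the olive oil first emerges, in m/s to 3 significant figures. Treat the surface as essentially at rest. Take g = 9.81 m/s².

15.9 m/s

Bernoulli from surface to hole (P equal, v_surface ≈ 0): v = √(2gh) = √(2×9.81×12.9) = 15.9 m/s.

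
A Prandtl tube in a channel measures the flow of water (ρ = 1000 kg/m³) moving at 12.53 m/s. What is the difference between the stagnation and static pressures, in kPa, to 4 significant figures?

ΔP ≈ 78.50 kPa

The dynamic pressure equals the rise in static pressure at the stagnation point: ΔP = ½ρv².
ΔP = ½·1000·12.53² = 78500 Pa.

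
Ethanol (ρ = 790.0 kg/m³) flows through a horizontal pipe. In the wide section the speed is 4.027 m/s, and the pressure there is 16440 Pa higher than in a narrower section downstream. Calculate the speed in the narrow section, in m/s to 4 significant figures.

With h₁ = h₂, rearranging Bernoulli gives v₂ = √(v₁² + 2ΔP/ρ).
v₂ = √(4.027² + 2·16440/790.0) = √(16.22 + 41.62) = 7.605 m/s.

v₂ ≈ 7.605 m/s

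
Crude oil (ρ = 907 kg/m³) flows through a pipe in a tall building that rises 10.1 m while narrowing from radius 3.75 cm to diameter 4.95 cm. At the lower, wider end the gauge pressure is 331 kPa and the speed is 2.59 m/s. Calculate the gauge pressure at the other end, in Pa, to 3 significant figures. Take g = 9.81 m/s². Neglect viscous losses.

Continuity gives A₁v₁ = A₂v₂, so v₂ = (44.2 cm²)/(19.2 cm²) × 2.59 m/s = 5.95 m/s.
Energy conservation along the streamline gives P₂ = P₁ − ½ρ(v₂² − v₁²) − ρg(h₂ − h₁).
P₂ = 331000 + ½·907·(2.59² − 5.95²) − 907·9.81·(+10.1) = 331000 + (-13000) − (89900) = 228000 Pa.

P₂ ≈ 228000 Pa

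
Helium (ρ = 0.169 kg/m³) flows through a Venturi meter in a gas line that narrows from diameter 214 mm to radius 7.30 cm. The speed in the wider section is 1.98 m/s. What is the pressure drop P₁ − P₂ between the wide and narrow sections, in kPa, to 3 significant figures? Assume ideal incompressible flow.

0.00120 kPa

Continuity gives A₁v₁ = A₂v₂, so v₂ = (360 cm²)/(167 cm²) × 1.98 m/s = 4.25 m/s.
Bernoulli (h₁ = h₂): P₁ − P₂ = ½ρ(v₂² − v₁²).
P₁ − P₂ = ½·0.169·(4.25² − 1.98²) = ½·0.169·14.2 = 1.20 Pa.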